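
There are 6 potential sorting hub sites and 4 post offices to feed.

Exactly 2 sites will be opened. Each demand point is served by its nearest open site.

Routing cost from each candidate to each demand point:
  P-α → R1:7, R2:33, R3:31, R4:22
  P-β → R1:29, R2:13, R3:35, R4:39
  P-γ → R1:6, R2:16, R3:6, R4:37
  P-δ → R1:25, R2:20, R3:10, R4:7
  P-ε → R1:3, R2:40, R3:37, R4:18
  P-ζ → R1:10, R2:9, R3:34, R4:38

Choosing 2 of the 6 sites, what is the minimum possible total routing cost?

35

Open {P-γ, P-δ}.
  R1→P-γ 6, R2→P-γ 16, R3→P-γ 6, R4→P-δ 7  ⇒ total 35.
Compare {P-δ, P-ζ}: total 36.
Compare {P-δ, P-ε}: total 40.
No size-2 selection does better; minimum is 35.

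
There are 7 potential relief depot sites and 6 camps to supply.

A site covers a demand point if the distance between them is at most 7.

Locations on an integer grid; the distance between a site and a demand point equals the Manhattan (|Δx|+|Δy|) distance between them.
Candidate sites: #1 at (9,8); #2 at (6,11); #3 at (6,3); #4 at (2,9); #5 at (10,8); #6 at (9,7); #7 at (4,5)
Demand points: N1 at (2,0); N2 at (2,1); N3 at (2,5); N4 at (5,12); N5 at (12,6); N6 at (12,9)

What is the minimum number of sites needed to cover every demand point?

Coverage sets (demand points within 7 of each site):
  #1: {N5, N6}
  #2: {N4}
  #3: {N1, N2, N3}
  #4: {N3, N4}
  #5: {N5, N6}
  #6: {N5, N6}
  #7: {N1, N2, N3}
No 2 sites suffice: every size-2 union leaves at least one demand point uncovered.
But {#1, #2, #3} covers everything, so the minimum is 3.

3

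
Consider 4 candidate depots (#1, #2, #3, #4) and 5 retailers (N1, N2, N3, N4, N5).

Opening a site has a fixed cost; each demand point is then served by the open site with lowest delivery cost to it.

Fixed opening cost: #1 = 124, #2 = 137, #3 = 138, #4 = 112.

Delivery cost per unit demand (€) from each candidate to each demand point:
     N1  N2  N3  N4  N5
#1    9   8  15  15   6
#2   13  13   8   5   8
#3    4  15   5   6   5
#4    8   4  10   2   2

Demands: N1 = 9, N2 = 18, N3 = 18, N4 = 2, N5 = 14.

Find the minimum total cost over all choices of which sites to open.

Open {#4}: assign each demand point to its cheapest open site.
  N1→#4 9×8=72, N2→#4 18×4=72, N3→#4 18×10=180, N4→#4 2×2=4, N5→#4 14×2=28
  delivery cost 356, fixed 112 → total 468.
Compare {#3, #4}: delivery cost 230 + fixed 250 = 480.
Compare {#2, #4}: delivery cost 320 + fixed 249 = 569.
Compare {#1, #4}: delivery cost 356 + fixed 236 = 592.
All other subsets cost ≥ 480. Minimum total cost: 468.

468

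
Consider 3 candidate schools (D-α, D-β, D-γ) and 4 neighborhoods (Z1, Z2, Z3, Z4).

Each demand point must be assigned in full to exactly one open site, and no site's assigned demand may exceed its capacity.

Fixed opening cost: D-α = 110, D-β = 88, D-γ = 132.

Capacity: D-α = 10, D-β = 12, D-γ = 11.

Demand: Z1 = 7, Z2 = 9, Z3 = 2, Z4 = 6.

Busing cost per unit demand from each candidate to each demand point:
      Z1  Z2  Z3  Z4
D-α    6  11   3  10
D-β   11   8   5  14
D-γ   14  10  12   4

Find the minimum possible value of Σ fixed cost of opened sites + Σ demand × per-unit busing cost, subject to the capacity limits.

474

Open {D-α, D-β, D-γ}; cheapest assignment that respects the capacities:
  D-α (cap 10, load 9): Z1, Z3 — cost 7×6 + 2×3 = 48
  D-β (cap 12, load 9): Z2 — cost 9×8 = 72
  D-γ (cap 11, load 6): Z4 — cost 6×4 = 24
  Shipping 144, fixed 330 → total 474.
  Any other capacity-feasible assignment to {D-α, D-β, D-γ} ships for at least 144.
Total demand is 24 and no other set of sites has combined capacity ≥ 24, so {D-α, D-β, D-γ} is the only feasible choice of open sites. Minimum: 474.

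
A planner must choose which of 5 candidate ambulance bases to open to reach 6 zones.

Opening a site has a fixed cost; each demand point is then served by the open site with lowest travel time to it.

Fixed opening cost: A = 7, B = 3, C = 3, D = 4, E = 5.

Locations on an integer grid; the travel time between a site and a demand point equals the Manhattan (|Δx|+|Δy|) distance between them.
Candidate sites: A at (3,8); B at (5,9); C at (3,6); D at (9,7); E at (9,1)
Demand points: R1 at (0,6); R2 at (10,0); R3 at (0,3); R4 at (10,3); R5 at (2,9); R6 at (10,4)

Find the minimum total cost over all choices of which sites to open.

Open {C, E}: assign each demand point to its cheapest open site.
  R1→C 3, R2→E 2, R3→C 6, R4→E 3, R5→C 4, R6→E 4
  travel time 22, fixed 8 → total 30.
Compare {B, C, E}: travel time 21 + fixed 11 = 32.
Compare {C, D, E}: travel time 22 + fixed 12 = 34.
Compare {A, C, E}: travel time 20 + fixed 15 = 35.
All other subsets cost ≥ 32. Minimum total cost: 30.

30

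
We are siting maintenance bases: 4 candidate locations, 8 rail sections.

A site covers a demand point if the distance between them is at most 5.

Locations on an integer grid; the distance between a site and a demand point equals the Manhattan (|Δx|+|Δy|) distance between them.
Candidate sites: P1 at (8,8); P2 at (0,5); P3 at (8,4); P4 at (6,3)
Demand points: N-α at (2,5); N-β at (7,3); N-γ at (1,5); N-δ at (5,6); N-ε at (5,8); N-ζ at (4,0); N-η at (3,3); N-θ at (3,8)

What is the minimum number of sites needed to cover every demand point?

3

Coverage sets (demand points within 5 of each site):
  P1: {N-δ, N-ε, N-θ}
  P2: {N-α, N-γ, N-η}
  P3: {N-β, N-δ}
  P4: {N-β, N-δ, N-ζ, N-η}
No 2 sites suffice: every size-2 union leaves at least one demand point uncovered.
But {P1, P2, P4} covers everything, so the minimum is 3.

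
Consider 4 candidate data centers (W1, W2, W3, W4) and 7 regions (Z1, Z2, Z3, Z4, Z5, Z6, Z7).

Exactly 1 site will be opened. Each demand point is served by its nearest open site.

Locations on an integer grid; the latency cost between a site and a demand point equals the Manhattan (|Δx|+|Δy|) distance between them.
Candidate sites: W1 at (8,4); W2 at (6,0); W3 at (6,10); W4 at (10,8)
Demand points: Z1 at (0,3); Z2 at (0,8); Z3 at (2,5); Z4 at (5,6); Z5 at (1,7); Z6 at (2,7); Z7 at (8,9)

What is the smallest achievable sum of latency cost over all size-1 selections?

Open {W3}.
  Z1→W3 13, Z2→W3 8, Z3→W3 9, Z4→W3 5, Z5→W3 8, Z6→W3 7, Z7→W3 3  ⇒ total 53.
Compare {W1}: total 57.
Compare {W4}: total 65.
No size-1 selection does better; minimum is 53.

53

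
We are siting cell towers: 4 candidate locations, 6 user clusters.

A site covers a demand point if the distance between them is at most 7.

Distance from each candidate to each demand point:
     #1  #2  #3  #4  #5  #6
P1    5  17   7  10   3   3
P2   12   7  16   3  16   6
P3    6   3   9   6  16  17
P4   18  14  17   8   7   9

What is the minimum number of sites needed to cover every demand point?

Coverage sets (demand points within 7 of each site):
  P1: {#1, #3, #5, #6}
  P2: {#2, #4, #6}
  P3: {#1, #2, #4}
  P4: {#5}
No single site covers all 6 demand points.
But {P1, P2} covers everything, so the minimum is 2.

2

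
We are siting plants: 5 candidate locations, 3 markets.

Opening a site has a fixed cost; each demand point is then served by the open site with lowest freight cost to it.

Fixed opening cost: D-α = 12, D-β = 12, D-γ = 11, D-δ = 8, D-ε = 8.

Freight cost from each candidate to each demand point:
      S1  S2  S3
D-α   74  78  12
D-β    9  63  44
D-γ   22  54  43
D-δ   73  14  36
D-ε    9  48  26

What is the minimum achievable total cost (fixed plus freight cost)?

63

Open {D-α, D-δ, D-ε}: assign each demand point to its cheapest open site.
  S1→D-ε 9, S2→D-δ 14, S3→D-α 12
  freight cost 35, fixed 28 → total 63.
Compare {D-δ, D-ε}: freight cost 49 + fixed 16 = 65.
Compare {D-α, D-β, D-δ}: freight cost 35 + fixed 32 = 67.
Compare {D-α, D-γ, D-δ, D-ε}: freight cost 35 + fixed 39 = 74.
All other subsets cost ≥ 65. Minimum total cost: 63.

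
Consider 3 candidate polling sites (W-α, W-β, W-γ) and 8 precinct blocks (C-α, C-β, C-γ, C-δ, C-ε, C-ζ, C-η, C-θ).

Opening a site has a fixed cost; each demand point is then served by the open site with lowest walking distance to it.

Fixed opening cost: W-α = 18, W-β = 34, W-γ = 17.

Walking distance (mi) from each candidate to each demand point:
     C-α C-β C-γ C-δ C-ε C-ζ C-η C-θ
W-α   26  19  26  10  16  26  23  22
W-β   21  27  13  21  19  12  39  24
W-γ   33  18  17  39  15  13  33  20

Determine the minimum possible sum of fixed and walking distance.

Open {W-α, W-γ}: assign each demand point to its cheapest open site.
  C-α→W-α 26, C-β→W-γ 18, C-γ→W-γ 17, C-δ→W-α 10, C-ε→W-γ 15, C-ζ→W-γ 13, C-η→W-α 23, C-θ→W-γ 20
  walking distance 142, fixed 35 → total 177.
Compare {W-α}: walking distance 168 + fixed 18 = 186.
Compare {W-α, W-β}: walking distance 136 + fixed 52 = 188.
Compare {W-α, W-β, W-γ}: walking distance 132 + fixed 69 = 201.
All other subsets cost ≥ 186. Minimum total cost: 177.

177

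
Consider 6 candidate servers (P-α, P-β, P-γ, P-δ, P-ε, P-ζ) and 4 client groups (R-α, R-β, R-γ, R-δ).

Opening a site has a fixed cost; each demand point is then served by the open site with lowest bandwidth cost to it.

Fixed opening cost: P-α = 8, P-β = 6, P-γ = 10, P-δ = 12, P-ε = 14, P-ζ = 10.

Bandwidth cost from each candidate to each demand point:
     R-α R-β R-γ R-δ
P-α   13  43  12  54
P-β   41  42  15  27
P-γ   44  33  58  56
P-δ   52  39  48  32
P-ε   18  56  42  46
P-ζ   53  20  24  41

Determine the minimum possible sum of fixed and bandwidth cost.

96

Open {P-α, P-β, P-ζ}: assign each demand point to its cheapest open site.
  R-α→P-α 13, R-β→P-ζ 20, R-γ→P-α 12, R-δ→P-β 27
  bandwidth cost 72, fixed 24 → total 96.
Compare {P-α, P-ζ}: bandwidth cost 86 + fixed 18 = 104.
Compare {P-α, P-β, P-γ, P-ζ}: bandwidth cost 72 + fixed 34 = 106.
Compare {P-α, P-δ, P-ζ}: bandwidth cost 77 + fixed 30 = 107.
All other subsets cost ≥ 104. Minimum total cost: 96.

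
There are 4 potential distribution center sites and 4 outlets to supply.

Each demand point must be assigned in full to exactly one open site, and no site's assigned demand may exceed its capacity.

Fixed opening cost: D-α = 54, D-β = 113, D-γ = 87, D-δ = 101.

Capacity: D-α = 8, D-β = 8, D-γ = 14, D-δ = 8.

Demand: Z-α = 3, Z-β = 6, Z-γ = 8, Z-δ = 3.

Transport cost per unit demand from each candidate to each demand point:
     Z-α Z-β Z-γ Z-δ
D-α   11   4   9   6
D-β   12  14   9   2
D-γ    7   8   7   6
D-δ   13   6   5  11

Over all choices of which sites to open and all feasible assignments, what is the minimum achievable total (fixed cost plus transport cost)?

Open {D-α, D-γ}; cheapest assignment that respects the capacities:
  D-α (cap 8, load 6): Z-β — cost 6×4 = 24
  D-γ (cap 14, load 14): Z-α, Z-γ, Z-δ — cost 3×7 + 8×7 + 3×6 = 95
  Shipping 119, fixed 141 → total 260.
  Any other capacity-feasible assignment to {D-α, D-γ} ships for at least 119.
Compare {D-γ, D-δ}: its best feasible assignment gives total 315.
Compare {D-α, D-γ, D-δ}: its best feasible assignment gives total 345.
Every other set of open sites that can feasibly serve all demand totals ≥ 315 even under its best assignment. Minimum: 260.

260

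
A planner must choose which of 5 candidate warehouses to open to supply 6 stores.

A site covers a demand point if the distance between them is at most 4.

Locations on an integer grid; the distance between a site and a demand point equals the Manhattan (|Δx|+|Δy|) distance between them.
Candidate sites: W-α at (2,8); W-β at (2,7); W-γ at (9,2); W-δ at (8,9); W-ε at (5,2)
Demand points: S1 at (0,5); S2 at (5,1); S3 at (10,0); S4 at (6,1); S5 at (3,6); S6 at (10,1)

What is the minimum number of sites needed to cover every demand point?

3

Coverage sets (demand points within 4 of each site):
  W-α: {S5}
  W-β: {S1, S5}
  W-γ: {S3, S4, S6}
  W-δ: {}
  W-ε: {S2, S4}
No 2 sites suffice: every size-2 union leaves at least one demand point uncovered.
But {W-β, W-γ, W-ε} covers everything, so the minimum is 3.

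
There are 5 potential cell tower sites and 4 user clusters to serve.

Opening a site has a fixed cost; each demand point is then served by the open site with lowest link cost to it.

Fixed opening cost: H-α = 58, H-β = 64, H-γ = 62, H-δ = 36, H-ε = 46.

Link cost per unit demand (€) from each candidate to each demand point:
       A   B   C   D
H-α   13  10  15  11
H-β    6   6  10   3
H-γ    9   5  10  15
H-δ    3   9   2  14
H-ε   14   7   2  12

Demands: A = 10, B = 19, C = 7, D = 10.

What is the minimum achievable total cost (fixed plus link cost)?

Open {H-β, H-δ}: assign each demand point to its cheapest open site.
  A→H-δ 10×3=30, B→H-β 19×6=114, C→H-δ 7×2=14, D→H-β 10×3=30
  link cost 188, fixed 100 → total 288.
Compare {H-β, H-ε}: link cost 218 + fixed 110 = 328.
Compare {H-β, H-γ, H-δ}: link cost 169 + fixed 162 = 331.
Compare {H-β, H-δ, H-ε}: link cost 188 + fixed 146 = 334.
All other subsets cost ≥ 328. Minimum total cost: 288.

288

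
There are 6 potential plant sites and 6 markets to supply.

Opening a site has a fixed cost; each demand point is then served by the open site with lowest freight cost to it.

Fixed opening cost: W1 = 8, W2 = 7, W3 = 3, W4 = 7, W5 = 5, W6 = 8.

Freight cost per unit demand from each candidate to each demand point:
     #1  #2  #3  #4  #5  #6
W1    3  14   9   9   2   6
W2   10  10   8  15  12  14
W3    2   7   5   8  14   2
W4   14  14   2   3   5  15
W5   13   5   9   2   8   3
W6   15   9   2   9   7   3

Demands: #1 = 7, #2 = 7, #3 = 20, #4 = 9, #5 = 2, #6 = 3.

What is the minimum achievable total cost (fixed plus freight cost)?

Open {W3, W4, W5}: assign each demand point to its cheapest open site.
  #1→W3 7×2=14, #2→W5 7×5=35, #3→W4 20×2=40, #4→W5 9×2=18, #5→W4 2×5=10, #6→W3 3×2=6
  freight cost 123, fixed 15 → total 138.
Compare {W1, W3, W4, W5}: freight cost 117 + fixed 23 = 140.
Compare {W1, W3, W5, W6}: freight cost 117 + fixed 24 = 141.
Compare {W3, W5, W6}: freight cost 127 + fixed 16 = 143.
All other subsets cost ≥ 140. Minimum total cost: 138.

138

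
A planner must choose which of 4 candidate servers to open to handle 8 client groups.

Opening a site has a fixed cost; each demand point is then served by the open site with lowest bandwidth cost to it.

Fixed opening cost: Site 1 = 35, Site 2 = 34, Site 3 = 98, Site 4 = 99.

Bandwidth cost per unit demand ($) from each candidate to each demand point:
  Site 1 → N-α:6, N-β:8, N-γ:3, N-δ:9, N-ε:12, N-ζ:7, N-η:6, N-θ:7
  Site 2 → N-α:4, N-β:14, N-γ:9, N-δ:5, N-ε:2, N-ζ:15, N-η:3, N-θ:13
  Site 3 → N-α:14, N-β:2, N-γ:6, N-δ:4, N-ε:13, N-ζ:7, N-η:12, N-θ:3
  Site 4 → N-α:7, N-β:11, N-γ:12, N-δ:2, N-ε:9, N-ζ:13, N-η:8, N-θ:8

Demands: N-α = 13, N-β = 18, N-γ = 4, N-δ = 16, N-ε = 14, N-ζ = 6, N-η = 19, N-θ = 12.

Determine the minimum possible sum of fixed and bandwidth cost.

Open {Site 2, Site 3}: assign each demand point to its cheapest open site.
  N-α→Site 2 13×4=52, N-β→Site 3 18×2=36, N-γ→Site 3 4×6=24, N-δ→Site 3 16×4=64, N-ε→Site 2 14×2=28, N-ζ→Site 3 6×7=42, N-η→Site 2 19×3=57, N-θ→Site 3 12×3=36
  bandwidth cost 339, fixed 132 → total 471.
Compare {Site 1, Site 2, Site 3}: bandwidth cost 327 + fixed 167 = 494.
Compare {Site 2, Site 3, Site 4}: bandwidth cost 307 + fixed 231 = 538.
Compare {Site 1, Site 2, Site 3, Site 4}: bandwidth cost 295 + fixed 266 = 561.
All other subsets cost ≥ 494. Minimum total cost: 471.

471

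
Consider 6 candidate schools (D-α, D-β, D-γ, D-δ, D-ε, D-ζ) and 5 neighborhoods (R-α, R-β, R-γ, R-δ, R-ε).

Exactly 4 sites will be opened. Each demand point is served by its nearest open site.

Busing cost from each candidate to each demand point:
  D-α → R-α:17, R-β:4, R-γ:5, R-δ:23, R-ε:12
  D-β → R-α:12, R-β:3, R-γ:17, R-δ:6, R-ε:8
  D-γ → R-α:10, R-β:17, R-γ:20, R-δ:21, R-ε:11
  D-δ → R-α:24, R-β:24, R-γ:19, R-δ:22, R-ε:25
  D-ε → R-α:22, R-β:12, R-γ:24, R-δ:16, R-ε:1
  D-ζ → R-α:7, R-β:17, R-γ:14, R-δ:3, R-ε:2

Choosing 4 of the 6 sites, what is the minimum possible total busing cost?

19

Open {D-α, D-β, D-ε, D-ζ}.
  R-α→D-ζ 7, R-β→D-β 3, R-γ→D-α 5, R-δ→D-ζ 3, R-ε→D-ε 1  ⇒ total 19.
Compare {D-α, D-β, D-γ, D-ζ}: total 20.
Compare {D-α, D-β, D-δ, D-ζ}: total 20.
No size-4 selection does better; minimum is 19.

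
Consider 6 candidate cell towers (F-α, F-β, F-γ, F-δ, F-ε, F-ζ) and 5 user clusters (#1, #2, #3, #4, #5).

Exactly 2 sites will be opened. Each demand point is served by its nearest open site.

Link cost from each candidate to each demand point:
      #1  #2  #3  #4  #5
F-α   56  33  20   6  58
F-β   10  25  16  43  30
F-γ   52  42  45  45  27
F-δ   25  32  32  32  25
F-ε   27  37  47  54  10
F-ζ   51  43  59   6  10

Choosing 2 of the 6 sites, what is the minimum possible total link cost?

Open {F-β, F-ζ}.
  #1→F-β 10, #2→F-β 25, #3→F-β 16, #4→F-ζ 6, #5→F-ζ 10  ⇒ total 67.
Compare {F-α, F-β}: total 87.
Compare {F-α, F-ε}: total 96.
No size-2 selection does better; minimum is 67.

67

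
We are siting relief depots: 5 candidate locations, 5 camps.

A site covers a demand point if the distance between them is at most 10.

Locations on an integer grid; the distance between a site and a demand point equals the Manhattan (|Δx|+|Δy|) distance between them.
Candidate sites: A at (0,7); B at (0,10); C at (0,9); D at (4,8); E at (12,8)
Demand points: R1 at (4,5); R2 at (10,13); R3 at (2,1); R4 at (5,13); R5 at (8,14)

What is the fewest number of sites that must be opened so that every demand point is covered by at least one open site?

2

Coverage sets (demand points within 10 of each site):
  A: {R1, R3}
  B: {R1, R4}
  C: {R1, R3, R4}
  D: {R1, R3, R4, R5}
  E: {R2, R5}
No single site covers all 5 demand points.
But {C, E} covers everything, so the minimum is 2.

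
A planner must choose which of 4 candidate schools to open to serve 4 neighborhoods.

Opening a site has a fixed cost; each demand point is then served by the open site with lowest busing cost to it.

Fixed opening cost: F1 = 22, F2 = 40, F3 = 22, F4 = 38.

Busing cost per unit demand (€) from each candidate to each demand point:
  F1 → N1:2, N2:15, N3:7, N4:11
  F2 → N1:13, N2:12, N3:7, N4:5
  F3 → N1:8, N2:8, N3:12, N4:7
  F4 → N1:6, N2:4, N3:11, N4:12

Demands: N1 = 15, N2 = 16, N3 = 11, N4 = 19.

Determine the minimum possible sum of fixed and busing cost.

366

Open {F1, F2, F4}: assign each demand point to its cheapest open site.
  N1→F1 15×2=30, N2→F4 16×4=64, N3→F1 11×7=77, N4→F2 19×5=95
  busing cost 266, fixed 100 → total 366.
Compare {F1, F3, F4}: busing cost 304 + fixed 82 = 386.
Compare {F1, F2, F3, F4}: busing cost 266 + fixed 122 = 388.
Compare {F2, F4}: busing cost 326 + fixed 78 = 404.
All other subsets cost ≥ 386. Minimum total cost: 366.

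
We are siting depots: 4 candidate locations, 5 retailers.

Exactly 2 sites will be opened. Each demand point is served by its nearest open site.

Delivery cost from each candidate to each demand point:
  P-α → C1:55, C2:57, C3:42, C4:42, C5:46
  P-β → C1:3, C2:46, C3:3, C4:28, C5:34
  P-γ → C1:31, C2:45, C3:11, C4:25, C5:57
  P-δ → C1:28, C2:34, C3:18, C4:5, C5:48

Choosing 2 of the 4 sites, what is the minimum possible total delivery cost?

Open {P-β, P-δ}.
  C1→P-β 3, C2→P-δ 34, C3→P-β 3, C4→P-δ 5, C5→P-β 34  ⇒ total 79.
Compare {P-β, P-γ}: total 110.
Compare {P-α, P-β}: total 114.
No size-2 selection does better; minimum is 79.

79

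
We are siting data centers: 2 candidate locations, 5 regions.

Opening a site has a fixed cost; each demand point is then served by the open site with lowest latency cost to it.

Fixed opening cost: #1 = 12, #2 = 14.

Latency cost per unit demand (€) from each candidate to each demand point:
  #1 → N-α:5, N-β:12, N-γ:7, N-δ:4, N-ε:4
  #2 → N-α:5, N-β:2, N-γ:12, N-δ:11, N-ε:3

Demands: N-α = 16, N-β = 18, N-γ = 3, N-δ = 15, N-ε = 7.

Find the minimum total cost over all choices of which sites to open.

Open {#1, #2}: assign each demand point to its cheapest open site.
  N-α→#1 16×5=80, N-β→#2 18×2=36, N-γ→#1 3×7=21, N-δ→#1 15×4=60, N-ε→#2 7×3=21
  latency cost 218, fixed 26 → total 244.
Compare {#2}: latency cost 338 + fixed 14 = 352.
Compare {#1}: latency cost 405 + fixed 12 = 417.

244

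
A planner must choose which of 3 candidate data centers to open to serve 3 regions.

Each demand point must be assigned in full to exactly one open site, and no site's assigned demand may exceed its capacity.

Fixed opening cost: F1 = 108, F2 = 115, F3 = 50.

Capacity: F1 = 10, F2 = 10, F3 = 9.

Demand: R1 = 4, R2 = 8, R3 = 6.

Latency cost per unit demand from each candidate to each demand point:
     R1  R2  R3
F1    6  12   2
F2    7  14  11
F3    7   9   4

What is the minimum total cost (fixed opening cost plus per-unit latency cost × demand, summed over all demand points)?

Open {F1, F3}; cheapest assignment that respects the capacities:
  F1 (cap 10, load 10): R1, R3 — cost 4×6 + 6×2 = 36
  F3 (cap 9, load 8): R2 — cost 8×9 = 72
  Shipping 108, fixed 158 → total 266.
  Any other capacity-feasible assignment to {F1, F3} ships for at least 108.
Compare {F2, F3}: its best feasible assignment gives total 331.
Compare {F1, F2}: its best feasible assignment gives total 371.
Every other set of open sites that can feasibly serve all demand totals ≥ 331 even under its best assignment. Minimum: 266.

266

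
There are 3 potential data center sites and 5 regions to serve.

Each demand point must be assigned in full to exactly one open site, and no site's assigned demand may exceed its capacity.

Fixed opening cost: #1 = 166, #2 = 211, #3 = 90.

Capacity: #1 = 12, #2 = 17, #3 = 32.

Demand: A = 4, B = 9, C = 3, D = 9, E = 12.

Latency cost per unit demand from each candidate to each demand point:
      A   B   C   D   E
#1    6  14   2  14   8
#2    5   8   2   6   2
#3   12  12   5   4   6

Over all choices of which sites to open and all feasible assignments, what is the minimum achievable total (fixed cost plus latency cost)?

Open {#1, #3}; cheapest assignment that respects the capacities:
  #1 (cap 12, load 7): A, C — cost 4×6 + 3×2 = 30
  #3 (cap 32, load 30): B, D, E — cost 9×12 + 9×4 + 12×6 = 216
  Shipping 246, fixed 256 → total 502.
  Any other capacity-feasible assignment to {#1, #3} ships for at least 246.
Compare {#2, #3}: its best feasible assignment gives total 504.
Compare {#1, #2, #3}: its best feasible assignment gives total 661.
Every other set of open sites that can feasibly serve all demand totals ≥ 504 even under its best assignment. Minimum: 502.

502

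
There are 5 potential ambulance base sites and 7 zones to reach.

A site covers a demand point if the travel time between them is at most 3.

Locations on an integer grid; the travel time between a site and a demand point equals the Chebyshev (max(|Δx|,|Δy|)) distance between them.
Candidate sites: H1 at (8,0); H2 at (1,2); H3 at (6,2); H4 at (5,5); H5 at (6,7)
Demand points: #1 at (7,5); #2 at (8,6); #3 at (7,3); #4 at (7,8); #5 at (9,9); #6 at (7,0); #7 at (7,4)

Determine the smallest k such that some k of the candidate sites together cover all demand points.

2

Coverage sets (demand points within 3 of each site):
  H1: {#3, #6}
  H2: {}
  H3: {#1, #3, #6, #7}
  H4: {#1, #2, #3, #4, #7}
  H5: {#1, #2, #4, #5, #7}
No single site covers all 7 demand points.
But {H1, H5} covers everything, so the minimum is 2.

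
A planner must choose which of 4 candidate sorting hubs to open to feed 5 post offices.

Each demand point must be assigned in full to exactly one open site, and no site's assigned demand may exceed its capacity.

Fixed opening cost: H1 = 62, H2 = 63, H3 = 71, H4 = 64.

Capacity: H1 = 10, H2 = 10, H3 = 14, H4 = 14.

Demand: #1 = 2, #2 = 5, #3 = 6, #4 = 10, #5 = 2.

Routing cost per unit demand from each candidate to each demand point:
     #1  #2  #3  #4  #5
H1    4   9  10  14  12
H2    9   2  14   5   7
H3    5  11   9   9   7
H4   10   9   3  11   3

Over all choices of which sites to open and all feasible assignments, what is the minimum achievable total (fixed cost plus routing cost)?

304

Open {H3, H4}; cheapest assignment that respects the capacities:
  H3 (cap 14, load 12): #1, #4 — cost 2×5 + 10×9 = 100
  H4 (cap 14, load 13): #2, #3, #5 — cost 5×9 + 6×3 + 2×3 = 69
  Shipping 169, fixed 135 → total 304.
  Any other capacity-feasible assignment to {H3, H4} ships for at least 169.
Compare {H1, H2, H4}: its best feasible assignment gives total 316.
Compare {H2, H3, H4}: its best feasible assignment gives total 327.
Every other set of open sites that can feasibly serve all demand totals ≥ 316 even under its best assignment. Minimum: 304.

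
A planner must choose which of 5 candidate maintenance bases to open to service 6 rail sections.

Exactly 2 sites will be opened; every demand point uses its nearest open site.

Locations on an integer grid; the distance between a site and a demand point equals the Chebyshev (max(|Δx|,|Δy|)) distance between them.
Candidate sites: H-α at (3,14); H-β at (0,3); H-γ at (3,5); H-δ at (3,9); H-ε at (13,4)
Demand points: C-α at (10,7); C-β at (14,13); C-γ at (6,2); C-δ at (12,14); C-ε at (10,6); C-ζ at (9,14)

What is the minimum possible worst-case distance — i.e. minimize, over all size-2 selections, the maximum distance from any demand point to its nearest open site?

Open {H-α, H-ε}.
  Farthest demand point is C-β at distance 9 (to H-ε); all others are ≤ 9.
With {H-γ, H-ε} the worst case is 9.
With {H-δ, H-ε} the worst case is 9.
No size-2 selection achieves below 9.

9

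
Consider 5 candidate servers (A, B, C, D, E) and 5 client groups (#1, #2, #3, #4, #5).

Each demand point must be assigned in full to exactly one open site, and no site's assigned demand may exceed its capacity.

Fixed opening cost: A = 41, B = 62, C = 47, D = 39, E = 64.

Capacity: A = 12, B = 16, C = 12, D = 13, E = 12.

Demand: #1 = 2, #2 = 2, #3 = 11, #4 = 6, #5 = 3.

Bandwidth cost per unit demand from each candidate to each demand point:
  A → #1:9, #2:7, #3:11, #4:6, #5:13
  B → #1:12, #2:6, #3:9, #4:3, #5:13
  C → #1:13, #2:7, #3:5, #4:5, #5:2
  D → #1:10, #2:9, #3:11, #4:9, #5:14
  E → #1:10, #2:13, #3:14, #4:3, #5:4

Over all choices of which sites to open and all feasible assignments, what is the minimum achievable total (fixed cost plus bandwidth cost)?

257

Open {B, C}; cheapest assignment that respects the capacities:
  B (cap 16, load 13): #1, #2, #4, #5 — cost 2×12 + 2×6 + 6×3 + 3×13 = 93
  C (cap 12, load 11): #3 — cost 11×5 = 55
  Shipping 148, fixed 109 → total 257.
  Any other capacity-feasible assignment to {B, C} ships for at least 148.
Compare {A, C, E}: its best feasible assignment gives total 269.
Compare {C, D, E}: its best feasible assignment gives total 273.
Every other set of open sites that can feasibly serve all demand totals ≥ 269 even under its best assignment. Minimum: 257.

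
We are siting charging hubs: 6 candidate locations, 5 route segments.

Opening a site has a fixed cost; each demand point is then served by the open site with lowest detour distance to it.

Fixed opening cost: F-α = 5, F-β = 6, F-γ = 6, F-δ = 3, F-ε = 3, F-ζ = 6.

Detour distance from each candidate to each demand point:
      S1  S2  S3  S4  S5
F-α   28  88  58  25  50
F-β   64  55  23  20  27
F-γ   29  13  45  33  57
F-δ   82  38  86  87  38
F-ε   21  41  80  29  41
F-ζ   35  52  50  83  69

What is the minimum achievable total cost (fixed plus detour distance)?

Open {F-β, F-γ, F-ε}: assign each demand point to its cheapest open site.
  S1→F-ε 21, S2→F-γ 13, S3→F-β 23, S4→F-β 20, S5→F-β 27
  detour distance 104, fixed 15 → total 119.
Compare {F-β, F-γ, F-δ, F-ε}: detour distance 104 + fixed 18 = 122.
Compare {F-β, F-γ}: detour distance 112 + fixed 12 = 124.
Compare {F-α, F-β, F-γ, F-ε}: detour distance 104 + fixed 20 = 124.
All other subsets cost ≥ 122. Minimum total cost: 119.

119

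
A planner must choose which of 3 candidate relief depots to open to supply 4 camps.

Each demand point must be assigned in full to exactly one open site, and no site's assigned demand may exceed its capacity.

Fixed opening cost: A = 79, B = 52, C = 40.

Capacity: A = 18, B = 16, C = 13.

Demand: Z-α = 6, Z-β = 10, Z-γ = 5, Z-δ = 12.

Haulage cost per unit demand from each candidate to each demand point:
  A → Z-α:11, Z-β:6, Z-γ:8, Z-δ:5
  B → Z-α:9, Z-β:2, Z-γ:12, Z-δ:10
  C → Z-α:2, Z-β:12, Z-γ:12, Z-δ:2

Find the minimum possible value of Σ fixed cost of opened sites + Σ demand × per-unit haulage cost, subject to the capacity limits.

303

Open {A, B, C}; cheapest assignment that respects the capacities:
  A (cap 18, load 17): Z-γ, Z-δ — cost 5×8 + 12×5 = 100
  B (cap 16, load 10): Z-β — cost 10×2 = 20
  C (cap 13, load 6): Z-α — cost 6×2 = 12
  Shipping 132, fixed 171 → total 303.
  Any other capacity-feasible assignment to {A, B, C} ships for at least 132.
Compare {A, B}: its best feasible assignment gives total 305.
Every other set of open sites that can feasibly serve all demand totals ≥ 305 even under its best assignment. Minimum: 303.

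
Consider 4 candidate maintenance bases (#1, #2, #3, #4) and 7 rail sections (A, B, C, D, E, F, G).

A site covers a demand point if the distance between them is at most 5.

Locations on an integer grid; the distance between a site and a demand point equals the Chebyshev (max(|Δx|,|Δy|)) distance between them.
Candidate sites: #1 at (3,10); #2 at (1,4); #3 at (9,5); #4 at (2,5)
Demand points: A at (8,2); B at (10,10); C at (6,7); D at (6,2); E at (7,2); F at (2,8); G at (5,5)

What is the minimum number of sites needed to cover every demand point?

Coverage sets (demand points within 5 of each site):
  #1: {C, F, G}
  #2: {C, D, F, G}
  #3: {A, B, C, D, E, G}
  #4: {C, D, E, F, G}
No single site covers all 7 demand points.
But {#1, #3} covers everything, so the minimum is 2.

2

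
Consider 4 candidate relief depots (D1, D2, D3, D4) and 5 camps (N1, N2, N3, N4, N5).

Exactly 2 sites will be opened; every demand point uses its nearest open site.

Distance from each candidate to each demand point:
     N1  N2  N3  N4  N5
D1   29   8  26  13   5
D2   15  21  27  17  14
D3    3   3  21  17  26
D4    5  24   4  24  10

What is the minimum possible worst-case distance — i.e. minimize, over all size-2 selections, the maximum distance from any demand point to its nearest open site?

Open {D1, D4}.
  Farthest demand point is N4 at distance 13 (to D1); all others are ≤ 13.
With {D3, D4} the worst case is 17.
With {D1, D3} the worst case is 21.
No size-2 selection achieves below 13.

13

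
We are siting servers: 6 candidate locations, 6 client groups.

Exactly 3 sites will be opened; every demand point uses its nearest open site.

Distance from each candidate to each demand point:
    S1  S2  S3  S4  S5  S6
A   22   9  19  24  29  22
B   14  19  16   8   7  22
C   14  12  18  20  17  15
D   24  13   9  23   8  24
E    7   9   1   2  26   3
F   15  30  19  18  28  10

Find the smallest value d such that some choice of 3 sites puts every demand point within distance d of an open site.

Open {A, B, E}.
  Farthest demand point is S2 at distance 9 (to A); all others are ≤ 9.
With {A, D, E} the worst case is 9.
With {B, C, E} the worst case is 9.
No size-3 selection achieves below 9.

9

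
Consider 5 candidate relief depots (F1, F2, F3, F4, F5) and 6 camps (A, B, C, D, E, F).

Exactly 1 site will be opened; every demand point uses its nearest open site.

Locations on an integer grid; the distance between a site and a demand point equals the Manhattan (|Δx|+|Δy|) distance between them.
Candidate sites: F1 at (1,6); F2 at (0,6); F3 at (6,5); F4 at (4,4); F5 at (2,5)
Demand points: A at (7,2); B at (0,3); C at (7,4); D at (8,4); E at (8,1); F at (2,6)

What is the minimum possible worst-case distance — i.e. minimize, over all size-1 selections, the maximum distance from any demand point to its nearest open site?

Open {F4}.
  Farthest demand point is E at distance 7 (to F4); all others are ≤ 7.
With {F3} the worst case is 8.
With {F5} the worst case is 10.
No size-1 selection achieves below 7.

7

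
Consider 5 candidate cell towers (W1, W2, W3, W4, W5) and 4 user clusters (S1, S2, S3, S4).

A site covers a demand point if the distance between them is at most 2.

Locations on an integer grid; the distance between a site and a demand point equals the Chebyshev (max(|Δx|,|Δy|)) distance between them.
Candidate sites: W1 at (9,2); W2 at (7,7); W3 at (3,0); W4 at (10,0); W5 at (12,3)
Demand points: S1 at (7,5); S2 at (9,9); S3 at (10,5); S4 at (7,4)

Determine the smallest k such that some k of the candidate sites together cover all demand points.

Coverage sets (demand points within 2 of each site):
  W1: {S4}
  W2: {S1, S2}
  W3: {}
  W4: {}
  W5: {S3}
No 2 sites suffice: every size-2 union leaves at least one demand point uncovered.
But {W1, W2, W5} covers everything, so the minimum is 3.

3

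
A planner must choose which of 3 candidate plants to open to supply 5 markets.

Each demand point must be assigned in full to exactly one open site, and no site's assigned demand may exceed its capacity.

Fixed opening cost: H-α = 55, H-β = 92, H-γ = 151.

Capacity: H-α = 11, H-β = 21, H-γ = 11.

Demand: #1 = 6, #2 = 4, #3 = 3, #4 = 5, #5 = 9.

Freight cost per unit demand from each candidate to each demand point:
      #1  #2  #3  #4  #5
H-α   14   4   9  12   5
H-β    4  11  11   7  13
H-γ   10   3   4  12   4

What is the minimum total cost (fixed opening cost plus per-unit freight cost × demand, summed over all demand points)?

328

Open {H-α, H-β}; cheapest assignment that respects the capacities:
  H-α (cap 11, load 9): #5 — cost 9×5 = 45
  H-β (cap 21, load 18): #1, #2, #3, #4 — cost 6×4 + 4×11 + 3×11 + 5×7 = 136
  Shipping 181, fixed 147 → total 328.
  Any other capacity-feasible assignment to {H-α, H-β} ships for at least 181.
Compare {H-β, H-γ}: its best feasible assignment gives total 415.
Compare {H-α, H-β, H-γ}: its best feasible assignment gives total 426.
Every other set of open sites that can feasibly serve all demand totals ≥ 415 even under its best assignment. Minimum: 328.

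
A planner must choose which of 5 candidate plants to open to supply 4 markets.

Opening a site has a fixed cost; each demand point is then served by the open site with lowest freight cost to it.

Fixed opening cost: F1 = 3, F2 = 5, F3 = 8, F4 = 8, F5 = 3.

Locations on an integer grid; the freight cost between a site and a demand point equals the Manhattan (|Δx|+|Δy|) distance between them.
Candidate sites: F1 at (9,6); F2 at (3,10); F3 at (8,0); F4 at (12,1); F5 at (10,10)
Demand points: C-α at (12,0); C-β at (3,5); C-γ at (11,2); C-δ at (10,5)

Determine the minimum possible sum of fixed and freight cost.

23

Open {F1, F4}: assign each demand point to its cheapest open site.
  C-α→F4 1, C-β→F1 7, C-γ→F4 2, C-δ→F1 2
  freight cost 12, fixed 11 → total 23.
Compare {F1, F2, F4}: freight cost 10 + fixed 16 = 26.
Compare {F1, F4, F5}: freight cost 12 + fixed 14 = 26.
Compare {F1}: freight cost 24 + fixed 3 = 27.
All other subsets cost ≥ 26. Minimum total cost: 23.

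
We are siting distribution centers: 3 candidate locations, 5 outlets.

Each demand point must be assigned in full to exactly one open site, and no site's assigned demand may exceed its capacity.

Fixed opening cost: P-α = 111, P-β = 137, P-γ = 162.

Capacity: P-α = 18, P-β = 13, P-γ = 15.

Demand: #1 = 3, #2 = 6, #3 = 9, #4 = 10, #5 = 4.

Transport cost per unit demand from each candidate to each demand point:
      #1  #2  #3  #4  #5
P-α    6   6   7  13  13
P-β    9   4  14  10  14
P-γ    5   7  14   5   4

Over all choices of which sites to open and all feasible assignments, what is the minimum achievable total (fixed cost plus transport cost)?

Open {P-α, P-γ}; cheapest assignment that respects the capacities:
  P-α (cap 18, load 18): #1, #2, #3 — cost 3×6 + 6×6 + 9×7 = 117
  P-γ (cap 15, load 14): #4, #5 — cost 10×5 + 4×4 = 66
  Shipping 183, fixed 273 → total 456.
  Any other capacity-feasible assignment to {P-α, P-γ} ships for at least 183.
Compare {P-α, P-β, P-γ}: its best feasible assignment gives total 581.
Every other set of open sites that can feasibly serve all demand totals ≥ 581 even under its best assignment. Minimum: 456.

456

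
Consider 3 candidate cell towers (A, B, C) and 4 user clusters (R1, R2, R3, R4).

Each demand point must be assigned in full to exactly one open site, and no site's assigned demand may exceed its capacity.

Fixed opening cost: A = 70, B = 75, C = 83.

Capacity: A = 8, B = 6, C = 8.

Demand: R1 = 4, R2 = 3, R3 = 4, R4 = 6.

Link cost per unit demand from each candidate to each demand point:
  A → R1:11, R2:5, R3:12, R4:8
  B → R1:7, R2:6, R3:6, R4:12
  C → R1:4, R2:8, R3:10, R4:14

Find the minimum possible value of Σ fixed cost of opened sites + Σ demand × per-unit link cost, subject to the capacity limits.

Open {A, B, C}; cheapest assignment that respects the capacities:
  A (cap 8, load 6): R4 — cost 6×8 = 48
  B (cap 6, load 4): R3 — cost 4×6 = 24
  C (cap 8, load 7): R1, R2 — cost 4×4 + 3×8 = 40
  Shipping 112, fixed 228 → total 340.
  Any other capacity-feasible assignment to {A, B, C} ships for at least 112.
Total demand is 17 and no other set of sites has combined capacity ≥ 17, so {A, B, C} is the only feasible choice of open sites. Minimum: 340.

340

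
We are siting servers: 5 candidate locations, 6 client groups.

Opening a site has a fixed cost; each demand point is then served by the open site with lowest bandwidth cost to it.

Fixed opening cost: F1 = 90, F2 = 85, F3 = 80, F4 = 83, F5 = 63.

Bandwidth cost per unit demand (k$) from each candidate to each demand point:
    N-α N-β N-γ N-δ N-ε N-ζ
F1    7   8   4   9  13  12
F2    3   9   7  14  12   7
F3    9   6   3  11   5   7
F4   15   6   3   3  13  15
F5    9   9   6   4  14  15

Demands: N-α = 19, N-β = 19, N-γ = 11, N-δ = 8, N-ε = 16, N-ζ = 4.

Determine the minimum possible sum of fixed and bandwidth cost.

Open {F2, F3}: assign each demand point to its cheapest open site.
  N-α→F2 19×3=57, N-β→F3 19×6=114, N-γ→F3 11×3=33, N-δ→F3 8×11=88, N-ε→F3 16×5=80, N-ζ→F2 4×7=28
  bandwidth cost 400, fixed 165 → total 565.
Compare {F2, F3, F5}: bandwidth cost 344 + fixed 228 = 572.
Compare {F2, F3, F4}: bandwidth cost 336 + fixed 248 = 584.
Compare {F3}: bandwidth cost 514 + fixed 80 = 594.
All other subsets cost ≥ 572. Minimum total cost: 565.

565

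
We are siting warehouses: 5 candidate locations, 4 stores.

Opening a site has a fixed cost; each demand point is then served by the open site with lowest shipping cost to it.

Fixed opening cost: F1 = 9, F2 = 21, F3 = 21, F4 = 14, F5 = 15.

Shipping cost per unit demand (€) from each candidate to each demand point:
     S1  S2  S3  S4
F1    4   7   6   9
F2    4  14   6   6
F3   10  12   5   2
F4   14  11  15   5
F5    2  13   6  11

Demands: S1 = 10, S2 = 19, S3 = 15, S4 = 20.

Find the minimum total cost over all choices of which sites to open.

Open {F1, F3, F5}: assign each demand point to its cheapest open site.
  S1→F5 10×2=20, S2→F1 19×7=133, S3→F3 15×5=75, S4→F3 20×2=40
  shipping cost 268, fixed 45 → total 313.
Compare {F1, F3}: shipping cost 288 + fixed 30 = 318.
Compare {F1, F3, F4, F5}: shipping cost 268 + fixed 59 = 327.
Compare {F1, F3, F4}: shipping cost 288 + fixed 44 = 332.
All other subsets cost ≥ 318. Minimum total cost: 313.

313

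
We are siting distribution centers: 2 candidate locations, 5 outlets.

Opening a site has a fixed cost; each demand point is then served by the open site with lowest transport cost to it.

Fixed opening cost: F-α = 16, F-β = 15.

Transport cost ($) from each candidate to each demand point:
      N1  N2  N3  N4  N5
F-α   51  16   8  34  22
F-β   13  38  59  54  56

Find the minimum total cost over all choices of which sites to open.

Open {F-α, F-β}: assign each demand point to its cheapest open site.
  N1→F-β 13, N2→F-α 16, N3→F-α 8, N4→F-α 34, N5→F-α 22
  transport cost 93, fixed 31 → total 124.
Compare {F-α}: transport cost 131 + fixed 16 = 147.
Compare {F-β}: transport cost 220 + fixed 15 = 235.

124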